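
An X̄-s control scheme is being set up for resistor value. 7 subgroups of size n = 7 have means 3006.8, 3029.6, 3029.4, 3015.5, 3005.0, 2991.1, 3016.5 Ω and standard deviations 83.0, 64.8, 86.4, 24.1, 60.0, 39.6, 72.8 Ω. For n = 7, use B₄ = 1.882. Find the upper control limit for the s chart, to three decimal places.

s̄ = (83.0 + 64.8 + 86.4 + 24.1 + 60.0 + 39.6 + 72.8) / 7 = 61.5286
UCL_s = B₄·s̄ = 1.882 × 61.5286 = 115.7968

115.797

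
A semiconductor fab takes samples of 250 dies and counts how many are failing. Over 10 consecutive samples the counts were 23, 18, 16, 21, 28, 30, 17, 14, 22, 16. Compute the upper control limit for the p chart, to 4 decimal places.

0.1341

p̄ = Σdᵢ / (k·n) = 205 / (10 × 250) = 0.08200
UCL = p̄ + 3·√(p̄(1−p̄)/n) = 0.08200 + 3 × √(0.08200×0.91800/250) = 0.08200 + 3 × 0.01735 = 0.13406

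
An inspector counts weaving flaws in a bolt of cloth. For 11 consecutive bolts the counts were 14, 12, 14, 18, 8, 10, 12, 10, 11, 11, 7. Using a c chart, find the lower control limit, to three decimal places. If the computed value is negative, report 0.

c̄ = (14 + 12 + 14 + 18 + 8 + 10 + 12 + 10 + 11 + 11 + 7) / 11 = 127 / 11 = 11.5455
LCL = c̄ − 3√c̄ = 11.5455 − 3 × 3.3979 = 1.3519

1.352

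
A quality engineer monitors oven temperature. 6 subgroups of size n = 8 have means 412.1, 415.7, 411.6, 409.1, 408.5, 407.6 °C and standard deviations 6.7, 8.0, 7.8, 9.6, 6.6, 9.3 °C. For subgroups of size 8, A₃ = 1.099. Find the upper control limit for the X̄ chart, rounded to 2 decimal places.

X̄̄ = (412.1 + 415.7 + 411.6 + 409.1 + 408.5 + 407.6) / 6 = 410.7667
s̄ = (6.7 + 8.0 + 7.8 + 9.6 + 6.6 + 9.3) / 6 = 8.0000
UCL = X̄̄ + A₃·s̄ = 410.7667 + 1.099 × 8.0000 = 419.5587

419.56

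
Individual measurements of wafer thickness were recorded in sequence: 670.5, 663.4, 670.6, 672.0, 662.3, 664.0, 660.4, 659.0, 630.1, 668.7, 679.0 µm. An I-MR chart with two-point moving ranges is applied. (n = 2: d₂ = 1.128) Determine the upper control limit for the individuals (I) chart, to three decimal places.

692.865

X̄ = (670.5 + 663.4 + 670.6 + 672.0 + 662.3 + 664.0 + 660.4 + 659.0 + 630.1 + 668.7 + 679.0) / 11 = 663.6364
Moving ranges: 7.1, 7.2, 1.4, 9.7, 1.7, 3.6, 1.4, 28.9, 38.6, 10.3; M̄R̄ = 109.9000 / 10 = 10.9900
UCL = X̄ + 3·M̄R̄/d₂ = 663.6364 + 3 × 10.9900 / 1.128 = 692.8651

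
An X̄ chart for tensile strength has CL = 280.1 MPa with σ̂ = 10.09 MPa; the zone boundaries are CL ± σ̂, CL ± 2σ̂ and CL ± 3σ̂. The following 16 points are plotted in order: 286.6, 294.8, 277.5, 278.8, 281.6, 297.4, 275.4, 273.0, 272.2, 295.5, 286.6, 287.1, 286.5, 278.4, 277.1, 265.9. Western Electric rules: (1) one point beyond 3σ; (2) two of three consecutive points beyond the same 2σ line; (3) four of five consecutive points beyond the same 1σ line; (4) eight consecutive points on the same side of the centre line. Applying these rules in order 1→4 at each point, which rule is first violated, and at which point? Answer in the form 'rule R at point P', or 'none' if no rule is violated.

Zone of each point (C = within 1σ̂, B = 1σ̂–2σ̂, A = 2σ̂–3σ̂, * = beyond 3σ̂; sign = side of CL): 1:+C, 2:+B, 3:-C, 4:-C, 5:+C, 6:+B, 7:-C, 8:-C, 9:-C, 10:+B, 11:+C, 12:+C, 13:+C, 14:-C, 15:-C, 16:-B
No rule fires across all 16 points.

none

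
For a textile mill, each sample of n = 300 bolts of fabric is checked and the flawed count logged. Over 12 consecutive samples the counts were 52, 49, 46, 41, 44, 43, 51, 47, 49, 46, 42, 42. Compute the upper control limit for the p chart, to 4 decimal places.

p̄ = Σdᵢ / (k·n) = 552 / (12 × 300) = 0.15333
UCL = p̄ + 3·√(p̄(1−p̄)/n) = 0.15333 + 3 × √(0.15333×0.84667/300) = 0.15333 + 3 × 0.02080 = 0.21574

0.2157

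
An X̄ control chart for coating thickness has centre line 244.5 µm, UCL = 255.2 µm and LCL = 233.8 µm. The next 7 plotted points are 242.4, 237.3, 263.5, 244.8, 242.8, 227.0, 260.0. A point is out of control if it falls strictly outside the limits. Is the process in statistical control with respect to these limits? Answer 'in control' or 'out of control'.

Compare each point to [233.8, 255.2]: sample 3 = 263.5 > UCL; sample 6 = 227.0 < LCL; sample 7 = 260.0 > UCL.

out of control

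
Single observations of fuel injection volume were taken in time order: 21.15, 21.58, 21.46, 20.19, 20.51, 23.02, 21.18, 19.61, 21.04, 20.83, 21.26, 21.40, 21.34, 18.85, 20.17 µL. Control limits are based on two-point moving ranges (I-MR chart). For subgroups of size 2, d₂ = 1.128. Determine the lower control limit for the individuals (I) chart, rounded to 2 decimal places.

X̄ = (21.15 + 21.58 + 21.46 + 20.19 + 20.51 + 23.02 + 21.18 + 19.61 + 21.04 + 20.83 + 21.26 + 21.40 + 21.34 + 18.85 + 20.17) / 15 = 20.9060
Moving ranges: 0.43, 0.12, 1.27, 0.32, 2.51, 1.84, 1.57, 1.43, 0.21, 0.43, 0.14, 0.06, 2.49, 1.32; M̄R̄ = 14.1400 / 14 = 1.0100
LCL = X̄ − 3·M̄R̄/d₂ = 20.9060 − 3 × 1.0100 / 1.128 = 18.2198

18.22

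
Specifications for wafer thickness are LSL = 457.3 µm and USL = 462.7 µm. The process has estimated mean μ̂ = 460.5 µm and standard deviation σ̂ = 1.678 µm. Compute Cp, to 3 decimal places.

0.536

Cp = (USL − LSL) / (6σ̂) = (462.7 − 457.3) / (6 × 1.678) = 5.4000 / 10.0680 = 0.5364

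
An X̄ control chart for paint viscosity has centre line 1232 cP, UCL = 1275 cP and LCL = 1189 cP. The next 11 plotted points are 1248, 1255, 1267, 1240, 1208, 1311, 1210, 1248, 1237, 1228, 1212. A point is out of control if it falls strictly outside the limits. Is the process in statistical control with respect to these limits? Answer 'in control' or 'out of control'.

out of control

Compare each point to [1189, 1275]: sample 6 = 1311 > UCL.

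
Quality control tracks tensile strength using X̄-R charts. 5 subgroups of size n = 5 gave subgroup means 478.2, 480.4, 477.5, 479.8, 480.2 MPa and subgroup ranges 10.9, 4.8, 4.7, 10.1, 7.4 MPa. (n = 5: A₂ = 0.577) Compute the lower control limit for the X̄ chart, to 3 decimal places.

X̄̄ = (478.2 + 480.4 + 477.5 + 479.8 + 480.2) / 5 = 2396.1000 / 5 = 479.2200
R̄ = (10.9 + 4.8 + 4.7 + 10.1 + 7.4) / 5 = 37.9000 / 5 = 7.5800
LCL = X̄̄ − A₂·R̄ = 479.2200 − 0.577 × 7.5800 = 474.8463

474.846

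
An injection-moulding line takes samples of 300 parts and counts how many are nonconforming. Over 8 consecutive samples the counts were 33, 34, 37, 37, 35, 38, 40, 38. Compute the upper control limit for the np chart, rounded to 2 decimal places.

53.49

p̄ = Σdᵢ / (k·n) = 292 / (8 × 300) = 0.12167
UCL = np̄ + 3·√(np̄(1−p̄)) = 36.5000 + 3 × √(36.5000×0.87833) = 36.5000 + 3 × 5.6621 = 53.4862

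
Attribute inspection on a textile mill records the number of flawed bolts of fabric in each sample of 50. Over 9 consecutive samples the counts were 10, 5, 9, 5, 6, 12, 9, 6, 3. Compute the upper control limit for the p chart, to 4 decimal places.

p̄ = Σdᵢ / (k·n) = 65 / (9 × 50) = 0.14444
UCL = p̄ + 3·√(p̄(1−p̄)/n) = 0.14444 + 3 × √(0.14444×0.85556/50) = 0.14444 + 3 × 0.04972 = 0.29359

0.2936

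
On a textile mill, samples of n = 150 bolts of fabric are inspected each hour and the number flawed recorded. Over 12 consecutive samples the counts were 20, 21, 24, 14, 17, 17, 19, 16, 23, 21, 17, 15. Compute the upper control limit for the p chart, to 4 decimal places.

0.2053

p̄ = Σdᵢ / (k·n) = 224 / (12 × 150) = 0.12444
UCL = p̄ + 3·√(p̄(1−p̄)/n) = 0.12444 + 3 × √(0.12444×0.87556/150) = 0.12444 + 3 × 0.02695 = 0.20530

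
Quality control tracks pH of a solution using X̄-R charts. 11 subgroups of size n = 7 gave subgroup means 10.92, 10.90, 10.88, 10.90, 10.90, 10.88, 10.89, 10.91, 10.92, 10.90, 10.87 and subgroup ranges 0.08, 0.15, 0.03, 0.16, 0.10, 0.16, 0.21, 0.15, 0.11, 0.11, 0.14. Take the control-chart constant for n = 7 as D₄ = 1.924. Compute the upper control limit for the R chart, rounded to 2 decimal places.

0.24

R̄ = (0.08 + 0.15 + 0.03 + 0.16 + 0.10 + 0.16 + 0.21 + 0.15 + 0.11 + 0.11 + 0.14) / 11 = 1.4000 / 11 = 0.1273
UCL_R = D₄·R̄ = 1.924 × 0.1273 = 0.2449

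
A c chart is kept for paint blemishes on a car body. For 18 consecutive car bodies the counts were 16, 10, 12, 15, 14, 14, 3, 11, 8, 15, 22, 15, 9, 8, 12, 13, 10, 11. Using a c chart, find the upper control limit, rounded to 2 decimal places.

22.55

c̄ = (16 + 10 + 12 + 15 + 14 + 14 + 3 + 11 + 8 + 15 + 22 + 15 + 9 + 8 + 12 + 13 + 10 + 11) / 18 = 218 / 18 = 12.1111
UCL = c̄ + 3√c̄ = 12.1111 + 3 × √12.1111 = 12.1111 + 3 × 3.4801 = 22.5514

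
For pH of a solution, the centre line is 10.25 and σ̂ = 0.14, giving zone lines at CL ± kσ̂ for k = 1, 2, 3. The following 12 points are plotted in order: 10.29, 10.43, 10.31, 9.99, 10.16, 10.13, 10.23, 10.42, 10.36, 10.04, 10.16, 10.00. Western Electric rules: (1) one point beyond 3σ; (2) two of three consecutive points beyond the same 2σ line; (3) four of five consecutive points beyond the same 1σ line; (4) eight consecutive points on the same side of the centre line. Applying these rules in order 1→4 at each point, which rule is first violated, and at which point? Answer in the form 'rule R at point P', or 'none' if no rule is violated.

none

Zone of each point (C = within 1σ̂, B = 1σ̂–2σ̂, A = 2σ̂–3σ̂, * = beyond 3σ̂; sign = side of CL): 1:+C, 2:+B, 3:+C, 4:-B, 5:-C, 6:-C, 7:-C, 8:+B, 9:+C, 10:-B, 11:-C, 12:-B
No rule fires across all 12 points.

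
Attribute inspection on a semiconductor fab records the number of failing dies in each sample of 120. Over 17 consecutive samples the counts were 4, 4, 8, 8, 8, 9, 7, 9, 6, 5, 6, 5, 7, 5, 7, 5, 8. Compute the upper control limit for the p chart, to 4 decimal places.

0.1165

p̄ = Σdᵢ / (k·n) = 111 / (17 × 120) = 0.05441
UCL = p̄ + 3·√(p̄(1−p̄)/n) = 0.05441 + 3 × √(0.05441×0.94559/120) = 0.05441 + 3 × 0.02071 = 0.11653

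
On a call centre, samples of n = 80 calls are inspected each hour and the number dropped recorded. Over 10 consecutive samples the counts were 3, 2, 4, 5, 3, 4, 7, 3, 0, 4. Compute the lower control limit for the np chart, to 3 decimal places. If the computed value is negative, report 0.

p̄ = Σdᵢ / (k·n) = 35 / (10 × 80) = 0.04375
LCL = np̄ − 3·√(np̄(1−p̄)) = 3.5000 − 3 × 1.8294 = -1.9883 → 0 (negative, so LCL = 0)

0.000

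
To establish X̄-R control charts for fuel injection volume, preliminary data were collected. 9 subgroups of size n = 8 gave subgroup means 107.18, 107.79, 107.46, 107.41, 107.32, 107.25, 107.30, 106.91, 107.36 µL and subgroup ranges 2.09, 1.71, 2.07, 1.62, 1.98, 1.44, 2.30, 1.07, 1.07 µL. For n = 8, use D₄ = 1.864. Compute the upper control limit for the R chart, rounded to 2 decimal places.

3.18

R̄ = (2.09 + 1.71 + 2.07 + 1.62 + 1.98 + 1.44 + 2.30 + 1.07 + 1.07) / 9 = 15.3500 / 9 = 1.7056
UCL_R = D₄·R̄ = 1.864 × 1.7056 = 3.1792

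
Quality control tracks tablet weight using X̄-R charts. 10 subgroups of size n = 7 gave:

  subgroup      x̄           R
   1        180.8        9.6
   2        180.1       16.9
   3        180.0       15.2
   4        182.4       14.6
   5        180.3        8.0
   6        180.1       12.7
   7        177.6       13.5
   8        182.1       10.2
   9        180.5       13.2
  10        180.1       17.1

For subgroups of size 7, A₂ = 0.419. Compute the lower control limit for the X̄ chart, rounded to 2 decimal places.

X̄̄ = (180.8 + 180.1 + 180.0 + 182.4 + 180.3 + 180.1 + 177.6 + 182.1 + 180.5 + 180.1) / 10 = 1804.0000 / 10 = 180.4000
R̄ = (9.6 + 16.9 + 15.2 + 14.6 + 8.0 + 12.7 + 13.5 + 10.2 + 13.2 + 17.1) / 10 = 131.0000 / 10 = 13.1000
LCL = X̄̄ − A₂·R̄ = 180.4000 − 0.419 × 13.1000 = 174.9111

174.91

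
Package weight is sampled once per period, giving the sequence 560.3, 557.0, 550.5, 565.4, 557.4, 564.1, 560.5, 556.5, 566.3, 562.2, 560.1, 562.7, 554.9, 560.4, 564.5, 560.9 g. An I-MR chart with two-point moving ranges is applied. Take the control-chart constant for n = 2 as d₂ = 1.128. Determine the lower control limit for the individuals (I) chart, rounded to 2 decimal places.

X̄ = (560.3 + 557.0 + 550.5 + 565.4 + 557.4 + 564.1 + 560.5 + 556.5 + 566.3 + 562.2 + 560.1 + 562.7 + 554.9 + 560.4 + 564.5 + 560.9) / 16 = 560.2313
Moving ranges: 3.3, 6.5, 14.9, 8.0, 6.7, 3.6, 4.0, 9.8, 4.1, 2.1, 2.6, 7.8, 5.5, 4.1, 3.6; M̄R̄ = 86.6000 / 15 = 5.7733
LCL = X̄ − 3·M̄R̄/d₂ = 560.2313 − 3 × 5.7733 / 1.128 = 544.8766

544.88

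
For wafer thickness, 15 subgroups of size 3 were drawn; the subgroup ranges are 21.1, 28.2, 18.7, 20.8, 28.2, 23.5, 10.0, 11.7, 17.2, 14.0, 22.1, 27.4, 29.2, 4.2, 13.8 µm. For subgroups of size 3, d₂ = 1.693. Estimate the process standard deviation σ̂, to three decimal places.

11.424

R̄ = (21.1 + 28.2 + 18.7 + 20.8 + 28.2 + 23.5 + 10.0 + 11.7 + 17.2 + 14.0 + 22.1 + 27.4 + 29.2 + 4.2 + 13.8) / 15 = 19.3400
σ̂ = R̄ / d₂ = 19.3400 / 1.693 = 11.4235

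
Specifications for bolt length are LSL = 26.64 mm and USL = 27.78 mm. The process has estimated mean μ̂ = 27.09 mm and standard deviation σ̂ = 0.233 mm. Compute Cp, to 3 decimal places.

Cp = (USL − LSL) / (6σ̂) = (27.78 − 26.64) / (6 × 0.233) = 1.1400 / 1.3980 = 0.8155

0.815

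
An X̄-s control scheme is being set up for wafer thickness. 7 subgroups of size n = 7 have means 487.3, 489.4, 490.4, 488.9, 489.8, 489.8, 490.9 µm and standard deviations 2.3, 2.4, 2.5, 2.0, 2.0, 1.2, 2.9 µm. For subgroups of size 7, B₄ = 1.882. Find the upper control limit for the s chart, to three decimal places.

s̄ = (2.3 + 2.4 + 2.5 + 2.0 + 2.0 + 1.2 + 2.9) / 7 = 2.1857
UCL_s = B₄·s̄ = 1.882 × 2.1857 = 4.1135

4.114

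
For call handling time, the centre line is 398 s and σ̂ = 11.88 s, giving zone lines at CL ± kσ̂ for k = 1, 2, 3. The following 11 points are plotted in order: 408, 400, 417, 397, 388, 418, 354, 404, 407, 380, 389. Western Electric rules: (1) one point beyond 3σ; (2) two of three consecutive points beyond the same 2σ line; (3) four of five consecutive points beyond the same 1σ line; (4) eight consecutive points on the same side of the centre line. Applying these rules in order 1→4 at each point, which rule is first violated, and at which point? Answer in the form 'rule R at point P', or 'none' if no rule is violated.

Zone of each point (C = within 1σ̂, B = 1σ̂–2σ̂, A = 2σ̂–3σ̂, * = beyond 3σ̂; sign = side of CL): 1:+C, 2:+C, 3:+B, 4:-C, 5:-C, 6:+B, 7:-*, 8:+C, 9:+C, 10:-B, 11:-C
Rule 1 (one point beyond the 3σ limits) is satisfied at point 7.

rule 1 at point 7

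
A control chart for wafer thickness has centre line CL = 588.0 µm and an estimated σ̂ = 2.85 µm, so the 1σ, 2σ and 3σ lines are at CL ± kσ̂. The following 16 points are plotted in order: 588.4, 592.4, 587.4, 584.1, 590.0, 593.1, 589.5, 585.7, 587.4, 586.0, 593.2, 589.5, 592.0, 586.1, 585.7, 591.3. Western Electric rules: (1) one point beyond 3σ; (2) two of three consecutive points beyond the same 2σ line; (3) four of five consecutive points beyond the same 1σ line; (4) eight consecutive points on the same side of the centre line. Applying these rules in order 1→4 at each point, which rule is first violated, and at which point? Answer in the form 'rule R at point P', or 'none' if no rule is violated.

Zone of each point (C = within 1σ̂, B = 1σ̂–2σ̂, A = 2σ̂–3σ̂, * = beyond 3σ̂; sign = side of CL): 1:+C, 2:+B, 3:-C, 4:-B, 5:+C, 6:+B, 7:+C, 8:-C, 9:-C, 10:-C, 11:+B, 12:+C, 13:+B, 14:-C, 15:-C, 16:+B
No rule fires across all 16 points.

none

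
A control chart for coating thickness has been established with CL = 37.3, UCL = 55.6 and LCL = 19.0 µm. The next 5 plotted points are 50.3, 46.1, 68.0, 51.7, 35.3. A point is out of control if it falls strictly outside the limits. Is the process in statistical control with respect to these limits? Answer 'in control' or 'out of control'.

Compare each point to [19.0, 55.6]: sample 3 = 68.0 > UCL.

out of control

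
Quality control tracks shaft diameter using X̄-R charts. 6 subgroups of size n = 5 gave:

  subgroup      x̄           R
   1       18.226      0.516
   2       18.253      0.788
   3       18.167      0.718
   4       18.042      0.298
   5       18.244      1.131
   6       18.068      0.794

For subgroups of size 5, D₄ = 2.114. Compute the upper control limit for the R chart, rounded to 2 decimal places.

1.50

R̄ = (0.516 + 0.788 + 0.718 + 0.298 + 1.131 + 0.794) / 6 = 4.2450 / 6 = 0.7075
UCL_R = D₄·R̄ = 2.114 × 0.7075 = 1.4957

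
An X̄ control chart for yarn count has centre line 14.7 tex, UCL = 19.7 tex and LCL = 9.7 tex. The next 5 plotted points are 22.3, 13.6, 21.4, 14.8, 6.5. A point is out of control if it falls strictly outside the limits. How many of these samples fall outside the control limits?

3

Compare each point to [9.7, 19.7]: sample 1 = 22.3 > UCL; sample 3 = 21.4 > UCL; sample 5 = 6.5 < LCL.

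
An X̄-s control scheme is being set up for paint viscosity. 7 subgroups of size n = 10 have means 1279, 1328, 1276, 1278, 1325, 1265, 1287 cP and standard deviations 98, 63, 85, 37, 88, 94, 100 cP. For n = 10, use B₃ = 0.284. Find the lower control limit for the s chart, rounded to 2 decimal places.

22.92

s̄ = (98 + 63 + 85 + 37 + 88 + 94 + 100) / 7 = 80.7143
LCL_s = B₃·s̄ = 0.284 × 80.7143 = 22.9229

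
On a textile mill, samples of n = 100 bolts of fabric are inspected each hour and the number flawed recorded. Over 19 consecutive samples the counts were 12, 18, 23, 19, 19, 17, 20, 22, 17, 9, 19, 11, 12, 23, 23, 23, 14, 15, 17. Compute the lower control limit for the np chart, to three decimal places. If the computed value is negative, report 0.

p̄ = Σdᵢ / (k·n) = 333 / (19 × 100) = 0.17526
LCL = np̄ − 3·√(np̄(1−p̄)) = 17.5263 − 3 × 3.8019 = 6.1206

6.121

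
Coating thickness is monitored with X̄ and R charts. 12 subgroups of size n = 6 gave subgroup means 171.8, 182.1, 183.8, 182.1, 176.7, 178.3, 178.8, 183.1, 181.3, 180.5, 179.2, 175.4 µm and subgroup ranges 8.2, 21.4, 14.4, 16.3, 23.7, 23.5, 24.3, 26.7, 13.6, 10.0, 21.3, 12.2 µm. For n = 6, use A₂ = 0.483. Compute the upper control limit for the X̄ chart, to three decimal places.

X̄̄ = (171.8 + 182.1 + 183.8 + 182.1 + 176.7 + 178.3 + 178.8 + 183.1 + 181.3 + 180.5 + 179.2 + 175.4) / 12 = 2153.1000 / 12 = 179.4250
R̄ = (8.2 + 21.4 + 14.4 + 16.3 + 23.7 + 23.5 + 24.3 + 26.7 + 13.6 + 10.0 + 21.3 + 12.2) / 12 = 215.6000 / 12 = 17.9667
UCL = X̄̄ + A₂·R̄ = 179.4250 + 0.483 × 17.9667 = 188.1029

188.103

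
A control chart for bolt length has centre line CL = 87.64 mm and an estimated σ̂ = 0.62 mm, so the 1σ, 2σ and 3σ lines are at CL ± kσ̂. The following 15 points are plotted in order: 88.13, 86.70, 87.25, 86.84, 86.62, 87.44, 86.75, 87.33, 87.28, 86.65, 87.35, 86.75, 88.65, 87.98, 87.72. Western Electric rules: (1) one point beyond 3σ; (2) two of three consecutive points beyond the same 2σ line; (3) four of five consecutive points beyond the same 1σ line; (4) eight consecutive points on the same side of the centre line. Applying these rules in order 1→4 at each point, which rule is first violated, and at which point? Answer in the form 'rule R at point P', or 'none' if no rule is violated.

rule 4 at point 9

Zone of each point (C = within 1σ̂, B = 1σ̂–2σ̂, A = 2σ̂–3σ̂, * = beyond 3σ̂; sign = side of CL): 1:+C, 2:-B, 3:-C, 4:-B, 5:-B, 6:-C, 7:-B, 8:-C, 9:-C, 10:-B, 11:-C, 12:-B, 13:+B, 14:+C, 15:+C
Rule 4 (eight consecutive points on the same side of the centre line) is satisfied at point 9.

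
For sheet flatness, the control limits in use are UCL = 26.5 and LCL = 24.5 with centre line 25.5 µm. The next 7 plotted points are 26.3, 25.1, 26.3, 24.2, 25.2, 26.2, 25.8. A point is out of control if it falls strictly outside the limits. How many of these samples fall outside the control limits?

Compare each point to [24.5, 26.5]: sample 4 = 24.2 < LCL.

1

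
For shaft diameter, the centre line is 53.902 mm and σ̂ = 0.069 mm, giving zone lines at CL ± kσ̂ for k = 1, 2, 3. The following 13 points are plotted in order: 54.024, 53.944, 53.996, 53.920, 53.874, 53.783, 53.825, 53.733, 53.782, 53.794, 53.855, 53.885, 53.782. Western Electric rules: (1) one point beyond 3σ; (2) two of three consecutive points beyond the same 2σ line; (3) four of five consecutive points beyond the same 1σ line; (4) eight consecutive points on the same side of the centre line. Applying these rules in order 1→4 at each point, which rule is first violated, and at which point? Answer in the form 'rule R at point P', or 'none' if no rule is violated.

Zone of each point (C = within 1σ̂, B = 1σ̂–2σ̂, A = 2σ̂–3σ̂, * = beyond 3σ̂; sign = side of CL): 1:+B, 2:+C, 3:+B, 4:+C, 5:-C, 6:-B, 7:-B, 8:-A, 9:-B, 10:-B, 11:-C, 12:-C, 13:-B
Rule 3 (four of five consecutive points beyond the same 1σ limit) is satisfied at point 9.

rule 3 at point 9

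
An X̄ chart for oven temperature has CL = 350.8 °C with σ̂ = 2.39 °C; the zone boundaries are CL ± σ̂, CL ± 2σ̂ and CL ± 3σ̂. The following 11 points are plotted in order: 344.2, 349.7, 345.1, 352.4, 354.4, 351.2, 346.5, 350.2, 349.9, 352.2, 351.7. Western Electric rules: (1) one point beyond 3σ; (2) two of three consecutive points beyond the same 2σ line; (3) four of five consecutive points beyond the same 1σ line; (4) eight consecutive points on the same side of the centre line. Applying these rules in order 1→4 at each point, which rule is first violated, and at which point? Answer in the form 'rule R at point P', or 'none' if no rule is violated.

rule 2 at point 3

Zone of each point (C = within 1σ̂, B = 1σ̂–2σ̂, A = 2σ̂–3σ̂, * = beyond 3σ̂; sign = side of CL): 1:-A, 2:-C, 3:-A, 4:+C, 5:+B, 6:+C, 7:-B, 8:-C, 9:-C, 10:+C, 11:+C
Rule 2 (two of three consecutive points beyond the same 2σ limit) is satisfied at point 3.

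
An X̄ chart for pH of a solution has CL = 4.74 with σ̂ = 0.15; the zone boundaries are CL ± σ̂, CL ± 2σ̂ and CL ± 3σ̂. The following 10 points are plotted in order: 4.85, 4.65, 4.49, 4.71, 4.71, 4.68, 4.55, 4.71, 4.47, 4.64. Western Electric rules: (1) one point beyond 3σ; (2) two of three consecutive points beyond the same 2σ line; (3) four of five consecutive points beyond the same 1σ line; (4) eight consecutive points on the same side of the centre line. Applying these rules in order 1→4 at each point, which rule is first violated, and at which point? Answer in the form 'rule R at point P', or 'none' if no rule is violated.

Zone of each point (C = within 1σ̂, B = 1σ̂–2σ̂, A = 2σ̂–3σ̂, * = beyond 3σ̂; sign = side of CL): 1:+C, 2:-C, 3:-B, 4:-C, 5:-C, 6:-C, 7:-B, 8:-C, 9:-B, 10:-C
Rule 4 (eight consecutive points on the same side of the centre line) is satisfied at point 9.

rule 4 at point 9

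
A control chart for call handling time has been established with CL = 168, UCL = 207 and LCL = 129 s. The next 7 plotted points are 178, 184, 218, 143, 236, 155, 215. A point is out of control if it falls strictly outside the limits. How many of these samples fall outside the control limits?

3

Compare each point to [129, 207]: sample 3 = 218 > UCL; sample 5 = 236 > UCL; sample 7 = 215 > UCL.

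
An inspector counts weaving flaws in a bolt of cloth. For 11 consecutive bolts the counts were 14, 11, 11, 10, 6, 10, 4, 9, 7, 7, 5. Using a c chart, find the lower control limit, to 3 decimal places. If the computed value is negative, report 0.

0.000

c̄ = (14 + 11 + 11 + 10 + 6 + 10 + 4 + 9 + 7 + 7 + 5) / 11 = 94 / 11 = 8.5455
LCL = c̄ − 3√c̄ = 8.5455 − 3 × 2.9233 = -0.2243 → 0 (cannot be negative)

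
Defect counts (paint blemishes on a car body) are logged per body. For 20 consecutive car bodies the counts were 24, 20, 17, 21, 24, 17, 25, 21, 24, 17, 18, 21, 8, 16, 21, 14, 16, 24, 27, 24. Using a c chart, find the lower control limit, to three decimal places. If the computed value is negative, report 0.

6.550

c̄ = (24 + 20 + 17 + 21 + 24 + 17 + 25 + 21 + 24 + 17 + 18 + 21 + 8 + 16 + 21 + 14 + 16 + 24 + 27 + 24) / 20 = 399 / 20 = 19.9500
LCL = c̄ − 3√c̄ = 19.9500 − 3 × 4.4665 = 6.5504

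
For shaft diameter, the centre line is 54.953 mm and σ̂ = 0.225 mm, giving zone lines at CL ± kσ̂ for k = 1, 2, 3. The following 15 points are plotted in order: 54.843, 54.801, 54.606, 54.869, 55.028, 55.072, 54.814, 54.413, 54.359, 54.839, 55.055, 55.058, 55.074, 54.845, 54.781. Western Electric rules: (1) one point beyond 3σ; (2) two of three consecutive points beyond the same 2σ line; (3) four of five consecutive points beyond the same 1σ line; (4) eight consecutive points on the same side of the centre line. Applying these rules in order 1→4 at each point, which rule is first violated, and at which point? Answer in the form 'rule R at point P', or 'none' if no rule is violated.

rule 2 at point 9

Zone of each point (C = within 1σ̂, B = 1σ̂–2σ̂, A = 2σ̂–3σ̂, * = beyond 3σ̂; sign = side of CL): 1:-C, 2:-C, 3:-B, 4:-C, 5:+C, 6:+C, 7:-C, 8:-A, 9:-A, 10:-C, 11:+C, 12:+C, 13:+C, 14:-C, 15:-C
Rule 2 (two of three consecutive points beyond the same 2σ limit) is satisfied at point 9.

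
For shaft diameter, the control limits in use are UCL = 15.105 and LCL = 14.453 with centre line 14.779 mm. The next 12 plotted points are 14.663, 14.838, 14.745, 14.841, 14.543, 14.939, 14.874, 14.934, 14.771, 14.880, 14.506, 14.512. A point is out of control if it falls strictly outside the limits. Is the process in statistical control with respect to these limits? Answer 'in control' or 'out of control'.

All 12 points lie within [14.453, 15.105].

in control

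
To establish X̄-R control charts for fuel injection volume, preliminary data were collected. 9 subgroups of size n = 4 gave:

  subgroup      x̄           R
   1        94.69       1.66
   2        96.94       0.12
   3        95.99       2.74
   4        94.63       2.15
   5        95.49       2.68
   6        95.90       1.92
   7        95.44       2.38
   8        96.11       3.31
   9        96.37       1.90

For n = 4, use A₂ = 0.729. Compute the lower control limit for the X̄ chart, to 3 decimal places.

94.201

X̄̄ = (94.69 + 96.94 + 95.99 + 94.63 + 95.49 + 95.90 + 95.44 + 96.11 + 96.37) / 9 = 861.5600 / 9 = 95.7289
R̄ = (1.66 + 0.12 + 2.74 + 2.15 + 2.68 + 1.92 + 2.38 + 3.31 + 1.90) / 9 = 18.8600 / 9 = 2.0956
LCL = X̄̄ − A₂·R̄ = 95.7289 − 0.729 × 2.0956 = 94.2012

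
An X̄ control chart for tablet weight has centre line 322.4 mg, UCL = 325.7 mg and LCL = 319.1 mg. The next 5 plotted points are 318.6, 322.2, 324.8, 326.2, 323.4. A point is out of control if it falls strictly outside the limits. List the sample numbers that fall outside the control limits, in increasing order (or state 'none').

1, 4

Compare each point to [319.1, 325.7]: sample 1 = 318.6 < LCL; sample 4 = 326.2 > UCL.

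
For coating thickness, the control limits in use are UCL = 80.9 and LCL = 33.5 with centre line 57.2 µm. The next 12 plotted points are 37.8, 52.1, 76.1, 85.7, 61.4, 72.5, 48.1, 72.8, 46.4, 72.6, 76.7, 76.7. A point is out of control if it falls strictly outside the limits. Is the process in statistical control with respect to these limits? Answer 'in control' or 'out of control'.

Compare each point to [33.5, 80.9]: sample 4 = 85.7 > UCL.

out of control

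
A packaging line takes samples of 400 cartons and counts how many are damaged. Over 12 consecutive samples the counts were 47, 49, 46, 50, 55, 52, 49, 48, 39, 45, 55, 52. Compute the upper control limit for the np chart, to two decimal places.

p̄ = Σdᵢ / (k·n) = 587 / (12 × 400) = 0.12229
UCL = np̄ + 3·√(np̄(1−p̄)) = 48.9167 + 3 × √(48.9167×0.87771) = 48.9167 + 3 × 6.5524 = 68.5740

68.57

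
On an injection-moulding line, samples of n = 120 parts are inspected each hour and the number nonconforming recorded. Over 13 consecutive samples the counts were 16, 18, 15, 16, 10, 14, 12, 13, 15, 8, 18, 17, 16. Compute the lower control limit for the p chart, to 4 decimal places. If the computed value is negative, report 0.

p̄ = Σdᵢ / (k·n) = 188 / (13 × 120) = 0.12051
LCL = p̄ − 3·√(p̄(1−p̄)/n) = 0.12051 − 3 × 0.02972 = 0.03135

0.0314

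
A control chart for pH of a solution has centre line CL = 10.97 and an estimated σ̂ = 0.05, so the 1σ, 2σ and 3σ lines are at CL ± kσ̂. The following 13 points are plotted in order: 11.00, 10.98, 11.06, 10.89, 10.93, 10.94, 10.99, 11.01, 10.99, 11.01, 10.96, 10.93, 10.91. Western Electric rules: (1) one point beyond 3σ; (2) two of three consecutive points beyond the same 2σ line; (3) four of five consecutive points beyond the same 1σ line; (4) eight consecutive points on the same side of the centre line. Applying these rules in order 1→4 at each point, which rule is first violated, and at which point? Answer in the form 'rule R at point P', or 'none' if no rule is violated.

none

Zone of each point (C = within 1σ̂, B = 1σ̂–2σ̂, A = 2σ̂–3σ̂, * = beyond 3σ̂; sign = side of CL): 1:+C, 2:+C, 3:+B, 4:-B, 5:-C, 6:-C, 7:+C, 8:+C, 9:+C, 10:+C, 11:-C, 12:-C, 13:-B
No rule fires across all 13 points.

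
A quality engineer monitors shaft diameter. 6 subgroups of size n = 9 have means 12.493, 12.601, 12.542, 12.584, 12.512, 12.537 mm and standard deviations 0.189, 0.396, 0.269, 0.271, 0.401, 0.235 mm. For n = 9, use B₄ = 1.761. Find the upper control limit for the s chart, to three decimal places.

s̄ = (0.189 + 0.396 + 0.269 + 0.271 + 0.401 + 0.235) / 6 = 0.2935
UCL_s = B₄·s̄ = 1.761 × 0.2935 = 0.5169

0.517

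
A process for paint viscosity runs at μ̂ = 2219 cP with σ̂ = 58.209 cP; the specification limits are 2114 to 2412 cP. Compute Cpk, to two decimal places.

Cpu = (USL − μ̂) / (3σ̂) = (2412 − 2219) / (3 × 58.209) = 1.1052; Cpl = (μ̂ − LSL) / (3σ̂) = (2219 − 2114) / (3 × 58.209) = 0.6013; Cpk = min(Cpu, Cpl) = 0.6013

0.60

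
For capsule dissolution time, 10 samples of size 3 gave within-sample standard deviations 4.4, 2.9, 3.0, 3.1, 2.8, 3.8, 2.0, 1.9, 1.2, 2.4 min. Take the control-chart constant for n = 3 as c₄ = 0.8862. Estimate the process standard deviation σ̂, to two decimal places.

3.10

s̄ = (4.4 + 2.9 + 3.0 + 3.1 + 2.8 + 3.8 + 2.0 + 1.9 + 1.2 + 2.4) / 10 = 2.7500
σ̂ = s̄ / c₄ = 2.7500 / 0.8862 = 3.1031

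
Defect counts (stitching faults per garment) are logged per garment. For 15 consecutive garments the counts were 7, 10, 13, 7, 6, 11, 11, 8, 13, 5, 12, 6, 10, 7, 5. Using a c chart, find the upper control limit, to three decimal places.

c̄ = (7 + 10 + 13 + 7 + 6 + 11 + 11 + 8 + 13 + 5 + 12 + 6 + 10 + 7 + 5) / 15 = 131 / 15 = 8.7333
UCL = c̄ + 3√c̄ = 8.7333 + 3 × √8.7333 = 8.7333 + 3 × 2.9552 = 17.5990

17.599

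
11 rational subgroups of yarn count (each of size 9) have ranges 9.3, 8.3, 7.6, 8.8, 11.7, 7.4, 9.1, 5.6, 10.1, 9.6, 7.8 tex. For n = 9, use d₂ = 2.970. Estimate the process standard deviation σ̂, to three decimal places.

2.917

R̄ = (9.3 + 8.3 + 7.6 + 8.8 + 11.7 + 7.4 + 9.1 + 5.6 + 10.1 + 9.6 + 7.8) / 11 = 8.6636
σ̂ = R̄ / d₂ = 8.6636 / 2.970 = 2.9170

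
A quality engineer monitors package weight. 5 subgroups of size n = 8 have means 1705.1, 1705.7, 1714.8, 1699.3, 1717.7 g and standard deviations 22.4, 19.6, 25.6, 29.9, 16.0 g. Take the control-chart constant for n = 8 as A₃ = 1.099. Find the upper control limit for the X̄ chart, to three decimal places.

1733.467

X̄̄ = (1705.1 + 1705.7 + 1714.8 + 1699.3 + 1717.7) / 5 = 1708.5200
s̄ = (22.4 + 19.6 + 25.6 + 29.9 + 16.0) / 5 = 22.7000
UCL = X̄̄ + A₃·s̄ = 1708.5200 + 1.099 × 22.7000 = 1733.4673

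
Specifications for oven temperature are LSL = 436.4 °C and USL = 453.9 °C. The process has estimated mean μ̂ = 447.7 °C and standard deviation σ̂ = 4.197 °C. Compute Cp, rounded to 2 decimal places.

Cp = (USL − LSL) / (6σ̂) = (453.9 − 436.4) / (6 × 4.197) = 17.5000 / 25.1820 = 0.6949

0.69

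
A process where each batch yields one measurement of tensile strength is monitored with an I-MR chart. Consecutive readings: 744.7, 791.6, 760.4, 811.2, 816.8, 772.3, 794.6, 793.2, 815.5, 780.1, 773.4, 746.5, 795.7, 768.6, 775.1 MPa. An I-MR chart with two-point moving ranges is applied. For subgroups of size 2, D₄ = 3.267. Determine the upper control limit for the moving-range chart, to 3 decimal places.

87.929

Moving ranges: 46.9, 31.2, 50.8, 5.6, 44.5, 22.3, 1.4, 22.3, 35.4, 6.7, 26.9, 49.2, 27.1, 6.5; M̄R̄ = 376.8000 / 14 = 26.9143
UCL_MR = D₄·M̄R̄ = 3.267 × 26.9143 = 87.9290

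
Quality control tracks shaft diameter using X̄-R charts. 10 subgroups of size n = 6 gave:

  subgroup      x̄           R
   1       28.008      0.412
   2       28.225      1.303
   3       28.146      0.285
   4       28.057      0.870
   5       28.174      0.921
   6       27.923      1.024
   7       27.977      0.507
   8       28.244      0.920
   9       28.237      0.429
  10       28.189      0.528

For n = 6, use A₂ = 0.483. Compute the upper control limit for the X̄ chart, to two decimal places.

X̄̄ = (28.008 + 28.225 + 28.146 + 28.057 + 28.174 + 27.923 + 27.977 + 28.244 + 28.237 + 28.189) / 10 = 281.1800 / 10 = 28.1180
R̄ = (0.412 + 1.303 + 0.285 + 0.870 + 0.921 + 1.024 + 0.507 + 0.920 + 0.429 + 0.528) / 10 = 7.1990 / 10 = 0.7199
UCL = X̄̄ + A₂·R̄ = 28.1180 + 0.483 × 0.7199 = 28.4657

28.47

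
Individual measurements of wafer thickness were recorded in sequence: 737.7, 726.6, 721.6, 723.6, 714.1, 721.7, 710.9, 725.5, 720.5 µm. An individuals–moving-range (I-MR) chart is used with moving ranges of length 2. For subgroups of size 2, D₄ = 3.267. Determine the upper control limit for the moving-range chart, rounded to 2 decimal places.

Moving ranges: 11.1, 5.0, 2.0, 9.5, 7.6, 10.8, 14.6, 5.0; M̄R̄ = 65.6000 / 8 = 8.2000
UCL_MR = D₄·M̄R̄ = 3.267 × 8.2000 = 26.7894

26.79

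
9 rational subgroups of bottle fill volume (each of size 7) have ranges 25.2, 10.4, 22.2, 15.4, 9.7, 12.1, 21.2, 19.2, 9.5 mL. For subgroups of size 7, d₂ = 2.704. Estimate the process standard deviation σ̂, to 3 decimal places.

5.954

R̄ = (25.2 + 10.4 + 22.2 + 15.4 + 9.7 + 12.1 + 21.2 + 19.2 + 9.5) / 9 = 16.1000
σ̂ = R̄ / d₂ = 16.1000 / 2.704 = 5.9541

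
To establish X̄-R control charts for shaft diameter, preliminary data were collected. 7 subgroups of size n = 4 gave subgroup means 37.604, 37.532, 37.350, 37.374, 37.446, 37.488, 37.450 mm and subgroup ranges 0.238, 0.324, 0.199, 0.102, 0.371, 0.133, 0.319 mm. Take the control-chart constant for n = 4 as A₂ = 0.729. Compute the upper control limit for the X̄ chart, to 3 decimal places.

X̄̄ = (37.604 + 37.532 + 37.350 + 37.374 + 37.446 + 37.488 + 37.450) / 7 = 262.2440 / 7 = 37.4634
R̄ = (0.238 + 0.324 + 0.199 + 0.102 + 0.371 + 0.133 + 0.319) / 7 = 1.6860 / 7 = 0.2409
UCL = X̄̄ + A₂·R̄ = 37.4634 + 0.729 × 0.2409 = 37.6390

37.639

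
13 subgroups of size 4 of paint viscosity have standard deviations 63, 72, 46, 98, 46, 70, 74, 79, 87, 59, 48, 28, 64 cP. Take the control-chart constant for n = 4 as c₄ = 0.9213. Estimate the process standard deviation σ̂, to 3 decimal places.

s̄ = (63 + 72 + 46 + 98 + 46 + 70 + 74 + 79 + 87 + 59 + 48 + 28 + 64) / 13 = 64.1538
σ̂ = s̄ / c₄ = 64.1538 / 0.9213 = 69.6340

69.634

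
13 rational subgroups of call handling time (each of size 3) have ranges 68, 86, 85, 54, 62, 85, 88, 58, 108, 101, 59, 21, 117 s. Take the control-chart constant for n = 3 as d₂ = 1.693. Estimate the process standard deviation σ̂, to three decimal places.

R̄ = (68 + 86 + 85 + 54 + 62 + 85 + 88 + 58 + 108 + 101 + 59 + 21 + 117) / 13 = 76.3077
σ̂ = R̄ / d₂ = 76.3077 / 1.693 = 45.0725

45.072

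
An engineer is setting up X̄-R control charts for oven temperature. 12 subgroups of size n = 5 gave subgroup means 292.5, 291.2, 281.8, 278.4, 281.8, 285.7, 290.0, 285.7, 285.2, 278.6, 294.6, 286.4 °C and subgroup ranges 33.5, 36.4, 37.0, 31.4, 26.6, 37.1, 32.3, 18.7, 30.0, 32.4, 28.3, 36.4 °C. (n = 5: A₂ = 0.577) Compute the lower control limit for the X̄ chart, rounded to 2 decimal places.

267.72

X̄̄ = (292.5 + 291.2 + 281.8 + 278.4 + 281.8 + 285.7 + 290.0 + 285.7 + 285.2 + 278.6 + 294.6 + 286.4) / 12 = 3431.9000 / 12 = 285.9917
R̄ = (33.5 + 36.4 + 37.0 + 31.4 + 26.6 + 37.1 + 32.3 + 18.7 + 30.0 + 32.4 + 28.3 + 36.4) / 12 = 380.1000 / 12 = 31.6750
LCL = X̄̄ − A₂·R̄ = 285.9917 − 0.577 × 31.6750 = 267.7152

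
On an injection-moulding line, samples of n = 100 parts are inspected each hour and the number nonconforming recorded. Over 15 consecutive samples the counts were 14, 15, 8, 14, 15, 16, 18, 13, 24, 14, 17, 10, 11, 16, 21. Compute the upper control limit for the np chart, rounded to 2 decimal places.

25.80

p̄ = Σdᵢ / (k·n) = 226 / (15 × 100) = 0.15067
UCL = np̄ + 3·√(np̄(1−p̄)) = 15.0667 + 3 × √(15.0667×0.84933) = 15.0667 + 3 × 3.5772 = 25.7984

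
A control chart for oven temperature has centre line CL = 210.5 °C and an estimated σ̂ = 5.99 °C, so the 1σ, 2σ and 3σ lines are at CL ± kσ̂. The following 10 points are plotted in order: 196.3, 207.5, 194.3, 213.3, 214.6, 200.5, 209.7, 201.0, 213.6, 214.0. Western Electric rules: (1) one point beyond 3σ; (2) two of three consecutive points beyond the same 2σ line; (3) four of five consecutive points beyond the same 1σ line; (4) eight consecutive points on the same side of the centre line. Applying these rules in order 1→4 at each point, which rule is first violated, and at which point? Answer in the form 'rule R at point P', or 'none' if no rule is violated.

rule 2 at point 3

Zone of each point (C = within 1σ̂, B = 1σ̂–2σ̂, A = 2σ̂–3σ̂, * = beyond 3σ̂; sign = side of CL): 1:-A, 2:-C, 3:-A, 4:+C, 5:+C, 6:-B, 7:-C, 8:-B, 9:+C, 10:+C
Rule 2 (two of three consecutive points beyond the same 2σ limit) is satisfied at point 3.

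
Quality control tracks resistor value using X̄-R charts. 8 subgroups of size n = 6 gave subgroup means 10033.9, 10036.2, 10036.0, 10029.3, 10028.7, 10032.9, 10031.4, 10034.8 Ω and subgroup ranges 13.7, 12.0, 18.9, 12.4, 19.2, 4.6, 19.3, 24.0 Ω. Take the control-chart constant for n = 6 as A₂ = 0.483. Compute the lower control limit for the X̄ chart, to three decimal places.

10025.407

X̄̄ = (10033.9 + 10036.2 + 10036.0 + 10029.3 + 10028.7 + 10032.9 + 10031.4 + 10034.8) / 8 = 80263.2000 / 8 = 10032.9000
R̄ = (13.7 + 12.0 + 18.9 + 12.4 + 19.2 + 4.6 + 19.3 + 24.0) / 8 = 124.1000 / 8 = 15.5125
LCL = X̄̄ − A₂·R̄ = 10032.9000 − 0.483 × 15.5125 = 10025.4075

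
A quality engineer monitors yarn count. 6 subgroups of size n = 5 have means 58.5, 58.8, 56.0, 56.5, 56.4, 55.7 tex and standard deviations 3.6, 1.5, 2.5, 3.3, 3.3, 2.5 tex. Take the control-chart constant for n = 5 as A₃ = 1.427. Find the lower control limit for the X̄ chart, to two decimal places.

X̄̄ = (58.5 + 58.8 + 56.0 + 56.5 + 56.4 + 55.7) / 6 = 56.9833
s̄ = (3.6 + 1.5 + 2.5 + 3.3 + 3.3 + 2.5) / 6 = 2.7833
LCL = X̄̄ − A₃·s̄ = 56.9833 − 1.427 × 2.7833 = 53.0115

53.01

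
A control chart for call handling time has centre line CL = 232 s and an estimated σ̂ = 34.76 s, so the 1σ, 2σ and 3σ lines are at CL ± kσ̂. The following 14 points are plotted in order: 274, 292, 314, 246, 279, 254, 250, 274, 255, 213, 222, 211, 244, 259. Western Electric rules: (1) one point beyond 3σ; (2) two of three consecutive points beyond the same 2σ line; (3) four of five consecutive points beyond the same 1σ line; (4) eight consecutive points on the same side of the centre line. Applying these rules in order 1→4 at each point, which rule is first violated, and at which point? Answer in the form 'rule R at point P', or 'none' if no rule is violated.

Zone of each point (C = within 1σ̂, B = 1σ̂–2σ̂, A = 2σ̂–3σ̂, * = beyond 3σ̂; sign = side of CL): 1:+B, 2:+B, 3:+A, 4:+C, 5:+B, 6:+C, 7:+C, 8:+B, 9:+C, 10:-C, 11:-C, 12:-C, 13:+C, 14:+C
Rule 3 (four of five consecutive points beyond the same 1σ limit) is satisfied at point 5.

rule 3 at point 5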